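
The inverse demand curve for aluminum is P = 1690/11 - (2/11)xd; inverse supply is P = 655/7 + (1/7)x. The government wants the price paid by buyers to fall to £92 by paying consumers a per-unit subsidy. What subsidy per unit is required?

At a buyer price of 92, quantity demanded is 845 − 5.5·92 = 339.
Sellers supply 339 only when they receive Ps = 655/7 + (1/7)·339 = 142.
s = Ps − Pb = 142 − 92 = 50.

Required subsidy s = £50 per unit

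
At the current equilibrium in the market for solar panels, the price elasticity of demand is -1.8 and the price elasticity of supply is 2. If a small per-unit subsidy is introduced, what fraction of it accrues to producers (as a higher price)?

For a small subsidy around the equilibrium, the benefit split depends on the relative slopes, which at a point are proportional to the elasticities.
Buyer share = εs/(εs + |εd|) = 2/(2 + 1.8) = 10/19; seller share = |εd|/(εs + |εd|) = 9/19.
So producers capture 9/19 of the subsidy.

Producer share = 9/19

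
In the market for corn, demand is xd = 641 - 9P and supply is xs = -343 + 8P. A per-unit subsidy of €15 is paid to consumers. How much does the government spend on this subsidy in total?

Pre-subsidy: 641 - 9P = -343 + 8P gives P* = 984/17, x* = 2041/17.
With the rebate, buyers effectively pay Pb = Ps − 15, where Ps is the price sellers receive.
Demand in terms of Ps becomes xd = 641 − 9(Ps − 15) = 776 - 9Ps. Setting this equal to supply: 776 - 9Ps = -343 + 8Ps, so Ps = 1119/17.
Buyers pay Pb = 1119/17 − 15 = 864/17; x' = -343 + 8·(1119/17) = 3121/17.
Government outlay = subsidy × quantity = 15 × 3121/17 = 46815/17.

Government cost = 46815/17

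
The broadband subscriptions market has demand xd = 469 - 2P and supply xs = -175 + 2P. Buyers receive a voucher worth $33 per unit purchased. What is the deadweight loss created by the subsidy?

Pre-subsidy: 469 - 2P = -175 + 2P gives P* = 161, x* = 147.
With the rebate, buyers effectively pay Pb = Ps − 33, where Ps is the price sellers receive.
Demand in terms of Ps becomes xd = 469 − 2(Ps − 33) = 535 - 2Ps. Setting this equal to supply: 535 - 2Ps = -175 + 2Ps, so Ps = 177.5.
Buyers pay Pb = 177.5 − 33 = 144.5; x' = -175 + 2·177.5 = 180.
The subsidy expands output by 180 − 147 = 33 past the efficient level; on those units the gap between marginal cost and willingness to pay runs from 0 up to 33.
DWL = ½ × 33 × 33 = 544.5.

Deadweight loss = $544.5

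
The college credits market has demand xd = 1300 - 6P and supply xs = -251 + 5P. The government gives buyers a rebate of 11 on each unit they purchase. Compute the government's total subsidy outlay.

Pre-subsidy: 1300 - 6P = -251 + 5P gives P* = 141, x* = 454.
With the rebate, buyers effectively pay Pb = Ps − 11, where Ps is the price sellers receive.
Demand in terms of Ps becomes xd = 1300 − 6(Ps − 11) = 1366 - 6Ps. Setting this equal to supply: 1366 - 6Ps = -251 + 5Ps, so Ps = 147.
Buyers pay Pb = 147 − 11 = 136; x' = -251 + 5·147 = 484.
Government outlay = subsidy × quantity = 11 × 484 = 5324.

Government cost = 5324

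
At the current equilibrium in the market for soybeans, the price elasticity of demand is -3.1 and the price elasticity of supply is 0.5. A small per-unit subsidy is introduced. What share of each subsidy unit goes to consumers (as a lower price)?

For a small subsidy around the equilibrium, the benefit split depends on the relative slopes, which at a point are proportional to the elasticities.
Buyer share = εs/(εs + |εd|) = 0.5/(0.5 + 3.1) = 5/36; seller share = |εd|/(εs + |εd|) = 31/36.

Consumer share = 5/36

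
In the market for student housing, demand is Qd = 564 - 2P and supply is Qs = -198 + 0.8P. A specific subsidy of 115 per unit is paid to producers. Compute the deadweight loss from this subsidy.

Deadweight loss = 26450/7

Pre-subsidy: 564 - 2P = -198 + 0.8P gives P* = 1905/7, Q* = 138/7.
With the subsidy, sellers receive Ps = Pb + 115 for each unit, where Pb is the price buyers pay.
Supply in terms of Pb becomes Qs = -198 + 0.8(Pb + 115) = -106 + 0.8Pb. Setting this equal to demand: 564 - 2Pb = -106 + 0.8Pb, so Pb = 1675/7.
Sellers receive Ps = 1675/7 + 115 = 2480/7; Q' = 564 − 2·(1675/7) = 598/7.
The subsidy expands output by 598/7 − 138/7 = 460/7 past the efficient level; on those units the gap between marginal cost and willingness to pay runs from 0 up to 115.
DWL = ½ × 115 × 460/7 = 26450/7.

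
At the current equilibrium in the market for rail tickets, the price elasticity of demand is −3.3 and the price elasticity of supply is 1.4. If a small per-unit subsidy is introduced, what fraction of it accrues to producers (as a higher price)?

Producer share = 33/47

For a small subsidy around the equilibrium, the benefit split depends on the relative slopes, which at a point are proportional to the elasticities.
Buyer share = εs/(εs + |εd|) = 1.4/(1.4 + 3.3) = 14/47; seller share = |εd|/(εs + |εd|) = 33/47.
So producers capture 33/47 of the subsidy.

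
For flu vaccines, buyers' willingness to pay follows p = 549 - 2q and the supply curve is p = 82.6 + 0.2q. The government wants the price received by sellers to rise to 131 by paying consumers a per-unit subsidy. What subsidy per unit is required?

Required subsidy s = 66 per unit

At a seller price of 131, quantity supplied is -413 + 5·131 = 242.
Buyers absorb 242 only when they pay pb = 549 − 2·242 = 65.
s = ps − pb = 131 − 65 = 66.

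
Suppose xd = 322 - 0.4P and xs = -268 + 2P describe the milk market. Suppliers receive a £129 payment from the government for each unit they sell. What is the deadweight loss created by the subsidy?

Deadweight loss = £2773.5

Pre-subsidy: 322 - 0.4P = -268 + 2P gives P* = 1475/6, x* = 671/3.
With the subsidy, sellers receive Ps = Pb + 129 for each unit, where Pb is the price buyers pay.
Supply in terms of Pb becomes xs = -268 + 2(Pb + 129) = -10 + 2Pb. Setting this equal to demand: 322 - 0.4Pb = -10 + 2Pb, so Pb = 415/3.
Sellers receive Ps = 415/3 + 129 = 802/3; x' = 322 − 0.4·(415/3) = 800/3.
The subsidy expands output by 800/3 − 671/3 = 43 past the efficient level; on those units the gap between marginal cost and willingness to pay runs from 0 up to 129.
DWL = ½ × 129 × 43 = 2773.5.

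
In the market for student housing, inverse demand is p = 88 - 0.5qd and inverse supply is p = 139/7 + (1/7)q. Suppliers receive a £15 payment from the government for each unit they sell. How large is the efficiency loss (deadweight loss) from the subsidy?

Pre-subsidy: 88 - 0.5q = 139/7 + (1/7)q gives q* = 106 and p* = 35.
With the subsidy, sellers receive ps = pb + 15 for each unit, where pb is the price buyers pay.
On the curves, pb = 88 - 0.5q and ps = 139/7 + (1/7)q; the wedge ps − pb = 15 gives 139/7 + (1/7)q − (88 - 0.5q) = 15, so q' = 388/3.
Then pb = 88 − 0.5·(388/3) = 70/3 and ps = 139/7 + (1/7)·(388/3) = 115/3.
The subsidy expands output by 388/3 − 106 = 70/3 past the efficient level; on those units the gap between marginal cost and willingness to pay runs from 0 up to 15.
DWL = ½ × 15 × 70/3 = 175.

Deadweight loss = £175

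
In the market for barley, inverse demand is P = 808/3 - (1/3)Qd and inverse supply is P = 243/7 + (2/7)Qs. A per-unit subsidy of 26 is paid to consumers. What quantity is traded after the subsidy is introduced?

Pre-subsidy: 808/3 - (1/3)Q = 243/7 + (2/7)Q gives Q* = 379 and P* = 143.
With the rebate, buyers effectively pay Pb = Ps − 26, where Ps is the price sellers receive.
On the curves, Pb = 808/3 - (1/3)Q and Ps = 243/7 + (2/7)Q; the wedge Ps − Pb = 26 gives 243/7 + (2/7)Q − (808/3 - (1/3)Q) = 26, so Q' = 421.
Then Pb = 808/3 − (1/3)·421 = 129 and Ps = 243/7 + (2/7)·421 = 155.

Q' = 421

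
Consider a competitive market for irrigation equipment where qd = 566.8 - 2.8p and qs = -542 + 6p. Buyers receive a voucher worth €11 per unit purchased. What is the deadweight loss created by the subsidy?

Deadweight loss = €115.5

Pre-subsidy: 566.8 - 2.8p = -542 + 6p gives p* = 126, q* = 214.
With the rebate, buyers effectively pay pb = ps − 11, where ps is the price sellers receive.
Demand in terms of ps becomes qd = 566.8 − 2.8(ps − 11) = 597.6 - 2.8ps. Setting this equal to supply: 597.6 - 2.8ps = -542 + 6ps, so ps = 129.5.
Buyers pay pb = 129.5 − 11 = 118.5; q' = -542 + 6·129.5 = 235.
The subsidy expands output by 235 − 214 = 21 past the efficient level; on those units the gap between marginal cost and willingness to pay runs from 0 up to 11.
DWL = ½ × 11 × 21 = 115.5.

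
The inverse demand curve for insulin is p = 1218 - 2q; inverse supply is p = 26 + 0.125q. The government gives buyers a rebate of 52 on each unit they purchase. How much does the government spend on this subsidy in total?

Pre-subsidy: 1218 - 2q = 26 + 0.125q gives q* = 9536/17 and p* = 1634/17.
With the rebate, buyers effectively pay pb = ps − 52, where ps is the price sellers receive.
On the curves, pb = 1218 - 2q and ps = 26 + 0.125q; the wedge ps − pb = 52 gives 26 + 0.125q − (1218 - 2q) = 52, so q' = 9952/17.
Then pb = 1218 − 2·(9952/17) = 802/17 and ps = 26 + 0.125·(9952/17) = 1686/17.
Government outlay = subsidy × quantity = 52 × 9952/17 = 517504/17.

Government cost = 517504/17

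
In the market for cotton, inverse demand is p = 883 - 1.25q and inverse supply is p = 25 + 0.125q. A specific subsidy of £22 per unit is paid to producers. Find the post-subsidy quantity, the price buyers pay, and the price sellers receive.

Pre-subsidy: 883 - 1.25q = 25 + 0.125q gives q* = 624 and p* = 103.
With the subsidy, sellers receive ps = pb + 22 for each unit, where pb is the price buyers pay.
On the curves, pb = 883 - 1.25q and ps = 25 + 0.125q; the wedge ps − pb = 22 gives 25 + 0.125q − (883 - 1.25q) = 22, so q' = 640.
Then pb = 883 − 1.25·640 = 83 and ps = 25 + 0.125·640 = 105.

q' = 640; buyers pay £83; sellers receive £105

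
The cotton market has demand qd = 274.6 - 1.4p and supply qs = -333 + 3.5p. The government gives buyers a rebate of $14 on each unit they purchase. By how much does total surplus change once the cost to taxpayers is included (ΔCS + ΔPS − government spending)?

Net change in total surplus = -$98

Pre-subsidy: 274.6 - 1.4p = -333 + 3.5p gives p* = 124, q* = 101.
With the rebate, buyers effectively pay pb = ps − 14, where ps is the price sellers receive.
Demand in terms of ps becomes qd = 274.6 − 1.4(ps − 14) = 294.2 - 1.4ps. Setting this equal to supply: 294.2 - 1.4ps = -333 + 3.5ps, so ps = 128.
Buyers pay pb = 128 − 14 = 114; q' = -333 + 3.5·128 = 115.
ΔCS = ½(101 + 115)(124 − 114) = 1080; ΔPS = ½(101 + 115)(128 − 124) = 432.
Government spending = 14 × 115 = 1610.
Net change = 1080 + 432 − 1610 = -98. The loss equals the DWL triangle ½·14·14.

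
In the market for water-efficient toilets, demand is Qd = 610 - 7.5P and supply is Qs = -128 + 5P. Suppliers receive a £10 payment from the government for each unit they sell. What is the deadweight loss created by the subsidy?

Deadweight loss = £150

Pre-subsidy: 610 - 7.5P = -128 + 5P gives P* = 59.04, Q* = 167.2.
With the subsidy, sellers receive Ps = Pb + 10 for each unit, where Pb is the price buyers pay.
Supply in terms of Pb becomes Qs = -128 + 5(Pb + 10) = -78 + 5Pb. Setting this equal to demand: 610 - 7.5Pb = -78 + 5Pb, so Pb = 55.04.
Sellers receive Ps = 55.04 + 10 = 65.04; Q' = 610 − 7.5·55.04 = 197.2.
The subsidy expands output by 197.2 − 167.2 = 30 past the efficient level; on those units the gap between marginal cost and willingness to pay runs from 0 up to 10.
DWL = ½ × 10 × 30 = 150.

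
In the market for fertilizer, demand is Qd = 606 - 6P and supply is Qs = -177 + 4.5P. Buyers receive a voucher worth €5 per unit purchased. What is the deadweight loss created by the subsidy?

Deadweight loss = 225/7

Pre-subsidy: 606 - 6P = -177 + 4.5P gives P* = 522/7, Q* = 1110/7.
With the rebate, buyers effectively pay Pb = Ps − 5, where Ps is the price sellers receive.
Demand in terms of Ps becomes Qd = 606 − 6(Ps − 5) = 636 - 6Ps. Setting this equal to supply: 636 - 6Ps = -177 + 4.5Ps, so Ps = 542/7.
Buyers pay Pb = 542/7 − 5 = 507/7; Q' = -177 + 4.5·(542/7) = 1200/7.
The subsidy expands output by 1200/7 − 1110/7 = 90/7 past the efficient level; on those units the gap between marginal cost and willingness to pay runs from 0 up to 5.
DWL = ½ × 5 × 90/7 = 225/7.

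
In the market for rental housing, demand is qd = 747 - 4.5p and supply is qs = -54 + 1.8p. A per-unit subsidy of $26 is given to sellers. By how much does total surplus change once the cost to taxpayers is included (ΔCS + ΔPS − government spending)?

Pre-subsidy: 747 - 4.5p = -54 + 1.8p gives p* = 890/7, q* = 1224/7.
With the subsidy, sellers receive ps = pb + 26 for each unit, where pb is the price buyers pay.
Supply in terms of pb becomes qs = -54 + 1.8(pb + 26) = -7.2 + 1.8pb. Setting this equal to demand: 747 - 4.5pb = -7.2 + 1.8pb, so pb = 838/7.
Sellers receive ps = 838/7 + 26 = 1020/7; q' = 747 − 4.5·(838/7) = 1458/7.
ΔCS = ½(1224/7 + 1458/7)(890/7 − 838/7) = 69732/49; ΔPS = ½(1224/7 + 1458/7)(1020/7 − 890/7) = 174330/49.
Government spending = 26 × 1458/7 = 37908/7.
Net change = 69732/49 + 174330/49 − 37908/7 = -3042/7. The loss equals the DWL triangle ½·26·234/7.

Net change in total surplus = -3042/7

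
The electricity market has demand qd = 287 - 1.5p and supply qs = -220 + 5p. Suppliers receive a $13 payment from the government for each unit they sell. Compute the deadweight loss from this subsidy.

Deadweight loss = $97.5

Pre-subsidy: 287 - 1.5p = -220 + 5p gives p* = 78, q* = 170.
With the subsidy, sellers receive ps = pb + 13 for each unit, where pb is the price buyers pay.
Supply in terms of pb becomes qs = -220 + 5(pb + 13) = -155 + 5pb. Setting this equal to demand: 287 - 1.5pb = -155 + 5pb, so pb = 68.
Sellers receive ps = 68 + 13 = 81; q' = 287 − 1.5·68 = 185.
The subsidy expands output by 185 − 170 = 15 past the efficient level; on those units the gap between marginal cost and willingness to pay runs from 0 up to 13.
DWL = ½ × 13 × 15 = 97.5.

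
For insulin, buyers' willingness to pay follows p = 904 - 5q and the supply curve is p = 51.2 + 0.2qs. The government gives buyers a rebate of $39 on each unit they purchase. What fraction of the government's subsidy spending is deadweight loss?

DWL / government spending = 15/686

Pre-subsidy: 904 - 5q = 51.2 + 0.2q gives q* = 164 and p* = 84.
With the rebate, buyers effectively pay pb = ps − 39, where ps is the price sellers receive.
On the curves, pb = 904 - 5q and ps = 51.2 + 0.2q; the wedge ps − pb = 39 gives 51.2 + 0.2q − (904 - 5q) = 39, so q' = 171.5.
Then pb = 904 − 5·171.5 = 46.5 and ps = 51.2 + 0.2·171.5 = 85.5.
ΔCS = ½(164 + 171.5)(84 − 46.5) = 6290.625; ΔPS = ½(164 + 171.5)(85.5 − 84) = 251.625.
Government spending = 39 × 171.5 = 6688.5.
DWL = ½ × 39 × (171.5 − 164) = 146.25; fraction = 146.25 / 6688.5 = 15/686.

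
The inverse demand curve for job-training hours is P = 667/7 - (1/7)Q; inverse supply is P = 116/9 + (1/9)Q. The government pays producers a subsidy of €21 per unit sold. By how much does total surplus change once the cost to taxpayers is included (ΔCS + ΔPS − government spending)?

Net change in total surplus = -€868.21875

Pre-subsidy: 667/7 - (1/7)Q = 116/9 + (1/9)Q gives Q* = 324.4375 and P* = 48.9375.
With the subsidy, sellers receive Ps = Pb + 21 for each unit, where Pb is the price buyers pay.
On the curves, Pb = 667/7 - (1/7)Q and Ps = 116/9 + (1/9)Q; the wedge Ps − Pb = 21 gives 116/9 + (1/9)Q − (667/7 - (1/7)Q) = 21, so Q' = 407.125.
Then Pb = 667/7 − (1/7)·407.125 = 37.125 and Ps = 116/9 + (1/9)·407.125 = 58.125.
ΔCS = ½(324.4375 + 407.125)(48.9375 − 37.125) = 4320.791015625; ΔPS = ½(324.4375 + 407.125)(58.125 − 48.9375) = 3360.615234375.
Government spending = 21 × 407.125 = 8549.625.
Net change = 4320.791015625 + 3360.615234375 − 8549.625 = -868.21875. The loss equals the DWL triangle ½·21·82.6875.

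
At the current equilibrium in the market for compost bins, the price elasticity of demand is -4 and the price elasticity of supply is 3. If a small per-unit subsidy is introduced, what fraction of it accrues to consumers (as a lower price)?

Consumer share = 3/7

For a small subsidy around the equilibrium, the benefit split depends on the relative slopes, which at a point are proportional to the elasticities.
Buyer share = εs/(εs + |εd|) = 3/(3 + 4) = 3/7; seller share = |εd|/(εs + |εd|) = 4/7.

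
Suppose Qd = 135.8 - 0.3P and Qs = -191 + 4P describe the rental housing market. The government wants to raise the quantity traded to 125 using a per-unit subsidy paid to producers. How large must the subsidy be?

At Q = 125, invert demand for the buyer price: Pb = (135.8 − 125)/0.3 = 36; invert supply for the seller price: Ps = (125 − (-191))/4 = 79.
The subsidy must fill the gap: s = Ps − Pb = 79 − 36 = 43.

Required subsidy s = 43 per unit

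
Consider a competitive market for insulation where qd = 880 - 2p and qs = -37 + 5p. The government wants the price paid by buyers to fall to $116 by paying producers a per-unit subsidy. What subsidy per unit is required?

Required subsidy s = $21 per unit

At a buyer price of 116, quantity demanded is 880 − 2·116 = 648.
Sellers supply 648 only when they receive ps with -37 + 5·ps = 648, i.e. ps = 137.
s = ps − pb = 137 − 116 = 21.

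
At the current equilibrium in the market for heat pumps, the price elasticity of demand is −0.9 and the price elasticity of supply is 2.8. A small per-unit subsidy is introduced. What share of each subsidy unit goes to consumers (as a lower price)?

For a small subsidy around the equilibrium, the benefit split depends on the relative slopes, which at a point are proportional to the elasticities.
Buyer share = εs/(εs + |εd|) = 2.8/(2.8 + 0.9) = 28/37; seller share = |εd|/(εs + |εd|) = 9/37.

Consumer share = 28/37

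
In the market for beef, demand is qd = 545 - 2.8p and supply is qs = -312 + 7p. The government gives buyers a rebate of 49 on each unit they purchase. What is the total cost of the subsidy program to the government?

Government cost = 19509

Pre-subsidy: 545 - 2.8p = -312 + 7p gives p* = 4285/49, q* = 2101/7.
With the rebate, buyers effectively pay pb = ps − 49, where ps is the price sellers receive.
Demand in terms of ps becomes qd = 545 − 2.8(ps − 49) = 682.2 - 2.8ps. Setting this equal to supply: 682.2 - 2.8ps = -312 + 7ps, so ps = 4971/49.
Buyers pay pb = 4971/49 − 49 = 2570/49; q' = -312 + 7·(4971/49) = 2787/7.
Government outlay = subsidy × quantity = 49 × 2787/7 = 19509.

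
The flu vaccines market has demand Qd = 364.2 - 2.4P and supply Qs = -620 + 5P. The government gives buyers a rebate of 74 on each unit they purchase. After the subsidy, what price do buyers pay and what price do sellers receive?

Pre-subsidy: 364.2 - 2.4P = -620 + 5P gives P* = 133, Q* = 45.
With the rebate, buyers effectively pay Pb = Ps − 74, where Ps is the price sellers receive.
Demand in terms of Ps becomes Qd = 364.2 − 2.4(Ps − 74) = 541.8 - 2.4Ps. Setting this equal to supply: 541.8 - 2.4Ps = -620 + 5Ps, so Ps = 157.
Buyers pay Pb = 157 − 74 = 83; Q' = -620 + 5·157 = 165.

Buyers pay 83; sellers receive 157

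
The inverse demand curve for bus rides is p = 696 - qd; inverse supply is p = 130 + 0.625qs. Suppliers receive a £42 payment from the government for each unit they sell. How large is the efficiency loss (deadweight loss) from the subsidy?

Deadweight loss = 7056/13

Pre-subsidy: 696 - q = 130 + 0.625q gives q* = 4528/13 and p* = 4520/13.
With the subsidy, sellers receive ps = pb + 42 for each unit, where pb is the price buyers pay.
On the curves, pb = 696 - q and ps = 130 + 0.625q; the wedge ps − pb = 42 gives 130 + 0.625q − (696 - q) = 42, so q' = 4864/13.
Then pb = 696 − 1·(4864/13) = 4184/13 and ps = 130 + 0.625·(4864/13) = 4730/13.
The subsidy expands output by 4864/13 − 4528/13 = 336/13 past the efficient level; on those units the gap between marginal cost and willingness to pay runs from 0 up to 42.
DWL = ½ × 42 × 336/13 = 7056/13.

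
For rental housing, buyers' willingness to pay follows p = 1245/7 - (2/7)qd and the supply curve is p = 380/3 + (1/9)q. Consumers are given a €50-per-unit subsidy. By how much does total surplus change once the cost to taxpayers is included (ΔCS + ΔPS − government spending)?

Net change in total surplus = -€3150

Pre-subsidy: 1245/7 - (2/7)q = 380/3 + (1/9)q gives q* = 129 and p* = 141.
With the rebate, buyers effectively pay pb = ps − 50, where ps is the price sellers receive.
On the curves, pb = 1245/7 - (2/7)q and ps = 380/3 + (1/9)q; the wedge ps − pb = 50 gives 380/3 + (1/9)q − (1245/7 - (2/7)q) = 50, so q' = 255.
Then pb = 1245/7 − (2/7)·255 = 105 and ps = 380/3 + (1/9)·255 = 155.
ΔCS = ½(129 + 255)(141 − 105) = 6912; ΔPS = ½(129 + 255)(155 − 141) = 2688.
Government spending = 50 × 255 = 12750.
Net change = 6912 + 2688 − 12750 = -3150. The loss equals the DWL triangle ½·50·126.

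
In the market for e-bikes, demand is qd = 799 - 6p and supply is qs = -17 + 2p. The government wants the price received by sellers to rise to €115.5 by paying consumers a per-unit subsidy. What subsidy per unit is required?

At a seller price of 115.5, quantity supplied is -17 + 2·115.5 = 214.
Buyers absorb 214 only when they pay pb with 799 − 6·pb = 214, i.e. pb = 97.5.
s = ps − pb = 115.5 − 97.5 = 18.

Required subsidy s = €18 per unit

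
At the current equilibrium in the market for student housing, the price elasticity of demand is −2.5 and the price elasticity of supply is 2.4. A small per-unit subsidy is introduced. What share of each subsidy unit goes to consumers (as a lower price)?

Consumer share = 24/49

For a small subsidy around the equilibrium, the benefit split depends on the relative slopes, which at a point are proportional to the elasticities.
Buyer share = εs/(εs + |εd|) = 2.4/(2.4 + 2.5) = 24/49; seller share = |εd|/(εs + |εd|) = 25/49.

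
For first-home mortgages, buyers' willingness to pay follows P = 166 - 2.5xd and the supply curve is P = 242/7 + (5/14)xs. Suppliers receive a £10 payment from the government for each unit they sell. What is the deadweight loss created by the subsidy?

Pre-subsidy: 166 - 2.5x = 242/7 + (5/14)x gives x* = 46 and P* = 51.
With the subsidy, sellers receive Ps = Pb + 10 for each unit, where Pb is the price buyers pay.
On the curves, Pb = 166 - 2.5x and Ps = 242/7 + (5/14)x; the wedge Ps − Pb = 10 gives 242/7 + (5/14)x − (166 - 2.5x) = 10, so x' = 49.5.
Then Pb = 166 − 2.5·49.5 = 42.25 and Ps = 242/7 + (5/14)·49.5 = 52.25.
The subsidy expands output by 49.5 − 46 = 3.5 past the efficient level; on those units the gap between marginal cost and willingness to pay runs from 0 up to 10.
DWL = ½ × 10 × 3.5 = 17.5.

Deadweight loss = £17.5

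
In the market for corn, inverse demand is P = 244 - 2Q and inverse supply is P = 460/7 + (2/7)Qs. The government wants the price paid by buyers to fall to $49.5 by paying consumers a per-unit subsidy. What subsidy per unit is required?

Required subsidy s = $44 per unit

At a buyer price of 49.5, quantity demanded is 122 − 0.5·49.5 = 97.25.
Sellers supply 97.25 only when they receive Ps = 460/7 + (2/7)·97.25 = 93.5.
s = Ps − Pb = 93.5 − 49.5 = 44.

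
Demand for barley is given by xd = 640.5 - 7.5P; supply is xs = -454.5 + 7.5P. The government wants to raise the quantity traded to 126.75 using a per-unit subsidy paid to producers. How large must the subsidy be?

At x = 126.75, invert demand for the buyer price: Pb = (640.5 − 126.75)/7.5 = 68.5; invert supply for the seller price: Ps = (126.75 − (-454.5))/7.5 = 77.5.
The subsidy must fill the gap: s = Ps − Pb = 77.5 − 68.5 = 9.

Required subsidy s = 9 per unit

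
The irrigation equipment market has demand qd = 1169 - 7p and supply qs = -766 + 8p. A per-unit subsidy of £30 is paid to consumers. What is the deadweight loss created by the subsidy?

Pre-subsidy: 1169 - 7p = -766 + 8p gives p* = 129, q* = 266.
With the rebate, buyers effectively pay pb = ps − 30, where ps is the price sellers receive.
Demand in terms of ps becomes qd = 1169 − 7(ps − 30) = 1379 - 7ps. Setting this equal to supply: 1379 - 7ps = -766 + 8ps, so ps = 143.
Buyers pay pb = 143 − 30 = 113; q' = -766 + 8·143 = 378.
The subsidy expands output by 378 − 266 = 112 past the efficient level; on those units the gap between marginal cost and willingness to pay runs from 0 up to 30.
DWL = ½ × 30 × 112 = 1680.

Deadweight loss = £1680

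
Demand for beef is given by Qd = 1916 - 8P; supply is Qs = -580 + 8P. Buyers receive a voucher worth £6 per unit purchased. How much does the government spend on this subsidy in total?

Pre-subsidy: 1916 - 8P = -580 + 8P gives P* = 156, Q* = 668.
With the rebate, buyers effectively pay Pb = Ps − 6, where Ps is the price sellers receive.
Demand in terms of Ps becomes Qd = 1916 − 8(Ps − 6) = 1964 - 8Ps. Setting this equal to supply: 1964 - 8Ps = -580 + 8Ps, so Ps = 159.
Buyers pay Pb = 159 − 6 = 153; Q' = -580 + 8·159 = 692.
Government outlay = subsidy × quantity = 6 × 692 = 4152.

Government cost = £4152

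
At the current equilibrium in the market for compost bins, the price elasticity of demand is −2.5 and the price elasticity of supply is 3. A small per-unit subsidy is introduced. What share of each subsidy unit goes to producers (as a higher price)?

Producer share = 5/11

For a small subsidy around the equilibrium, the benefit split depends on the relative slopes, which at a point are proportional to the elasticities.
Buyer share = εs/(εs + |εd|) = 3/(3 + 2.5) = 6/11; seller share = |εd|/(εs + |εd|) = 5/11.
So producers capture 5/11 of the subsidy.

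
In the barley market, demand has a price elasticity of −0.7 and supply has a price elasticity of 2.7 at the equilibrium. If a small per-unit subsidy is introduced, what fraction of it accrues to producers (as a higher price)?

For a small subsidy around the equilibrium, the benefit split depends on the relative slopes, which at a point are proportional to the elasticities.
Buyer share = εs/(εs + |εd|) = 2.7/(2.7 + 0.7) = 27/34; seller share = |εd|/(εs + |εd|) = 7/34.
So producers capture 7/34 of the subsidy.

Producer share = 7/34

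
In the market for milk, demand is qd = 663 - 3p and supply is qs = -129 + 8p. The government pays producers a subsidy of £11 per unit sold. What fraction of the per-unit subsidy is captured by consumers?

Consumer share = 8/11

Pre-subsidy: 663 - 3p = -129 + 8p gives p* = 72, q* = 447.
With the subsidy, sellers receive ps = pb + 11 for each unit, where pb is the price buyers pay.
Supply in terms of pb becomes qs = -129 + 8(pb + 11) = -41 + 8pb. Setting this equal to demand: 663 - 3pb = -41 + 8pb, so pb = 64.
Sellers receive ps = 64 + 11 = 75; q' = 663 − 3·64 = 471.
Buyers' price falls by p* − pb = 72 − 64 = 8; sellers' price rises by ps − p* = 75 − 72 = 3.
So consumers capture 8/11 = 8/11 of each unit of subsidy.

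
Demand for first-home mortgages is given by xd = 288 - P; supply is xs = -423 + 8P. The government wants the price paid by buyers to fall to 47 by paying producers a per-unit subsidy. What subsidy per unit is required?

At a buyer price of 47, quantity demanded is 288 − 1·47 = 241.
Sellers supply 241 only when they receive Ps with -423 + 8·Ps = 241, i.e. Ps = 83.
s = Ps − Pb = 83 − 47 = 36.

Required subsidy s = 36 per unit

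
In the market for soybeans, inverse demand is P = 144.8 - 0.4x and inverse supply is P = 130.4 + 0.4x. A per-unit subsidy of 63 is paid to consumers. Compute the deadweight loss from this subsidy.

Deadweight loss = 2480.625

Pre-subsidy: 144.8 - 0.4x = 130.4 + 0.4x gives x* = 18 and P* = 137.6.
With the rebate, buyers effectively pay Pb = Ps − 63, where Ps is the price sellers receive.
On the curves, Pb = 144.8 - 0.4x and Ps = 130.4 + 0.4x; the wedge Ps − Pb = 63 gives 130.4 + 0.4x − (144.8 - 0.4x) = 63, so x' = 96.75.
Then Pb = 144.8 − 0.4·96.75 = 106.1 and Ps = 130.4 + 0.4·96.75 = 169.1.
The subsidy expands output by 96.75 − 18 = 78.75 past the efficient level; on those units the gap between marginal cost and willingness to pay runs from 0 up to 63.
DWL = ½ × 63 × 78.75 = 2480.625.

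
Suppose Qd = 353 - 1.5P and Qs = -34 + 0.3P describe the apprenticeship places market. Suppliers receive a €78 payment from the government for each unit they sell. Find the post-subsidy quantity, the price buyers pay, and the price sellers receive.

Pre-subsidy: 353 - 1.5P = -34 + 0.3P gives P* = 215, Q* = 30.5.
With the subsidy, sellers receive Ps = Pb + 78 for each unit, where Pb is the price buyers pay.
Supply in terms of Pb becomes Qs = -34 + 0.3(Pb + 78) = -10.6 + 0.3Pb. Setting this equal to demand: 353 - 1.5Pb = -10.6 + 0.3Pb, so Pb = 202.
Sellers receive Ps = 202 + 78 = 280; Q' = 353 − 1.5·202 = 50.

Q' = 50; buyers pay €202; sellers receive €280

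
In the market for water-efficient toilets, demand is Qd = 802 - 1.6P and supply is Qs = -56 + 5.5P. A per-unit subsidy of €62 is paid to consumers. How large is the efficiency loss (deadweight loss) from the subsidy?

Pre-subsidy: 802 - 1.6P = -56 + 5.5P gives P* = 8580/71, Q* = 43214/71.
With the rebate, buyers effectively pay Pb = Ps − 62, where Ps is the price sellers receive.
Demand in terms of Ps becomes Qd = 802 − 1.6(Ps − 62) = 901.2 - 1.6Ps. Setting this equal to supply: 901.2 - 1.6Ps = -56 + 5.5Ps, so Ps = 9572/71.
Buyers pay Pb = 9572/71 − 62 = 5170/71; Q' = -56 + 5.5·(9572/71) = 48670/71.
The subsidy expands output by 48670/71 − 43214/71 = 5456/71 past the efficient level; on those units the gap between marginal cost and willingness to pay runs from 0 up to 62.
DWL = ½ × 62 × 5456/71 = 169136/71.

Deadweight loss = 169136/71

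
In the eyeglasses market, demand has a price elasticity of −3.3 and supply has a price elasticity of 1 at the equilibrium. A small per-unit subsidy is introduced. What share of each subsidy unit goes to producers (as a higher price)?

For a small subsidy around the equilibrium, the benefit split depends on the relative slopes, which at a point are proportional to the elasticities.
Buyer share = εs/(εs + |εd|) = 1/(1 + 3.3) = 10/43; seller share = |εd|/(εs + |εd|) = 33/43.
So producers capture 33/43 of the subsidy.

Producer share = 33/43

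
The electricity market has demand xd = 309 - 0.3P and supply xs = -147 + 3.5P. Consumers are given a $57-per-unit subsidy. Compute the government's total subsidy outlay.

Pre-subsidy: 309 - 0.3P = -147 + 3.5P gives P* = 120, x* = 273.
With the rebate, buyers effectively pay Pb = Ps − 57, where Ps is the price sellers receive.
Demand in terms of Ps becomes xd = 309 − 0.3(Ps − 57) = 326.1 - 0.3Ps. Setting this equal to supply: 326.1 - 0.3Ps = -147 + 3.5Ps, so Ps = 124.5.
Buyers pay Pb = 124.5 − 57 = 67.5; x' = -147 + 3.5·124.5 = 288.75.
Government outlay = subsidy × quantity = 57 × 288.75 = 16458.75.

Government cost = $16458.75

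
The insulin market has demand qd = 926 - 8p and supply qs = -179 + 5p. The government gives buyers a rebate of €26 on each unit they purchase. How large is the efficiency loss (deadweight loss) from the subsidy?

Deadweight loss = €1040

Pre-subsidy: 926 - 8p = -179 + 5p gives p* = 85, q* = 246.
With the rebate, buyers effectively pay pb = ps − 26, where ps is the price sellers receive.
Demand in terms of ps becomes qd = 926 − 8(ps − 26) = 1134 - 8ps. Setting this equal to supply: 1134 - 8ps = -179 + 5ps, so ps = 101.
Buyers pay pb = 101 − 26 = 75; q' = -179 + 5·101 = 326.
The subsidy expands output by 326 − 246 = 80 past the efficient level; on those units the gap between marginal cost and willingness to pay runs from 0 up to 26.
DWL = ½ × 26 × 80 = 1040.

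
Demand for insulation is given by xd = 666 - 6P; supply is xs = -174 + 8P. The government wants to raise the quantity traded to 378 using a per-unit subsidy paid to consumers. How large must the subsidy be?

At x = 378, invert demand for the buyer price: Pb = (666 − 378)/6 = 48; invert supply for the seller price: Ps = (378 − (-174))/8 = 69.
The subsidy must fill the gap: s = Ps − Pb = 69 − 48 = 21.

Required subsidy s = 21 per unit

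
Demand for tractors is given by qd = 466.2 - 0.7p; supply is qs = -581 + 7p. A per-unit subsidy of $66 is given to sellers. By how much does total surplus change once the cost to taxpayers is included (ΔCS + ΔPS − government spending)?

Net change in total surplus = -$1386

Pre-subsidy: 466.2 - 0.7p = -581 + 7p gives p* = 136, q* = 371.
With the subsidy, sellers receive ps = pb + 66 for each unit, where pb is the price buyers pay.
Supply in terms of pb becomes qs = -581 + 7(pb + 66) = -119 + 7pb. Setting this equal to demand: 466.2 - 0.7pb = -119 + 7pb, so pb = 76.
Sellers receive ps = 76 + 66 = 142; q' = 466.2 − 0.7·76 = 413.
ΔCS = ½(371 + 413)(136 − 76) = 23520; ΔPS = ½(371 + 413)(142 − 136) = 2352.
Government spending = 66 × 413 = 27258.
Net change = 23520 + 2352 − 27258 = -1386. The loss equals the DWL triangle ½·66·42.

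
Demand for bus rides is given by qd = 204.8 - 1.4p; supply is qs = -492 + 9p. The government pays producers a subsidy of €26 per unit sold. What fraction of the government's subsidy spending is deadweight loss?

Pre-subsidy: 204.8 - 1.4p = -492 + 9p gives p* = 67, q* = 111.
With the subsidy, sellers receive ps = pb + 26 for each unit, where pb is the price buyers pay.
Supply in terms of pb becomes qs = -492 + 9(pb + 26) = -258 + 9pb. Setting this equal to demand: 204.8 - 1.4pb = -258 + 9pb, so pb = 44.5.
Sellers receive ps = 44.5 + 26 = 70.5; q' = 204.8 − 1.4·44.5 = 142.5.
ΔCS = ½(111 + 142.5)(67 − 44.5) = 2851.875; ΔPS = ½(111 + 142.5)(70.5 − 67) = 443.625.
Government spending = 26 × 142.5 = 3705.
DWL = ½ × 26 × (142.5 − 111) = 409.5; fraction = 409.5 / 3705 = 21/190.

DWL / government spending = 21/190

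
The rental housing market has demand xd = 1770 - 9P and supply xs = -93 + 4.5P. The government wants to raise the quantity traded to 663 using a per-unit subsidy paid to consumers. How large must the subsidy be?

At x = 663, invert demand for the buyer price: Pb = (1770 − 663)/9 = 123; invert supply for the seller price: Ps = (663 − (-93))/4.5 = 168.
The subsidy must fill the gap: s = Ps − Pb = 168 − 123 = 45.

Required subsidy s = 45 per unit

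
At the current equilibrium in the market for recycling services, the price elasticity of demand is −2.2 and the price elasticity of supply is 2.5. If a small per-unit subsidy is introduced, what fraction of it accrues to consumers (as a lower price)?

For a small subsidy around the equilibrium, the benefit split depends on the relative slopes, which at a point are proportional to the elasticities.
Buyer share = εs/(εs + |εd|) = 2.5/(2.5 + 2.2) = 25/47; seller share = |εd|/(εs + |εd|) = 22/47.

Consumer share = 25/47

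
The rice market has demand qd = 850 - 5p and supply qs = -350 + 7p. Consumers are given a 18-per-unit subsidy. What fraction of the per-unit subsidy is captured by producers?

Producer share = 5/12

Pre-subsidy: 850 - 5p = -350 + 7p gives p* = 100, q* = 350.
With the rebate, buyers effectively pay pb = ps − 18, where ps is the price sellers receive.
Demand in terms of ps becomes qd = 850 − 5(ps − 18) = 940 - 5ps. Setting this equal to supply: 940 - 5ps = -350 + 7ps, so ps = 107.5.
Buyers pay pb = 107.5 − 18 = 89.5; q' = -350 + 7·107.5 = 402.5.
Buyers' price falls by p* − pb = 100 − 89.5 = 10.5; sellers' price rises by ps − p* = 107.5 − 100 = 7.5.
So producers capture 7.5/18 = 5/12 of each unit of subsidy.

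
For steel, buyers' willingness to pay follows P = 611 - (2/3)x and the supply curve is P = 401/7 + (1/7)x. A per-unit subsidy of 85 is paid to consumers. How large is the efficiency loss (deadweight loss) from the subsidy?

Pre-subsidy: 611 - (2/3)x = 401/7 + (1/7)x gives x* = 684 and P* = 155.
With the rebate, buyers effectively pay Pb = Ps − 85, where Ps is the price sellers receive.
On the curves, Pb = 611 - (2/3)x and Ps = 401/7 + (1/7)x; the wedge Ps − Pb = 85 gives 401/7 + (1/7)x − (611 - (2/3)x) = 85, so x' = 789.
Then Pb = 611 − (2/3)·789 = 85 and Ps = 401/7 + (1/7)·789 = 170.
The subsidy expands output by 789 − 684 = 105 past the efficient level; on those units the gap between marginal cost and willingness to pay runs from 0 up to 85.
DWL = ½ × 85 × 105 = 4462.5.

Deadweight loss = 4462.5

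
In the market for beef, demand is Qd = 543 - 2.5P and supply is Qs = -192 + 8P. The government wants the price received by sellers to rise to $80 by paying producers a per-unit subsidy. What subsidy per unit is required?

Required subsidy s = $42 per unit

At a seller price of 80, quantity supplied is -192 + 8·80 = 448.
Buyers absorb 448 only when they pay Pb with 543 − 2.5·Pb = 448, i.e. Pb = 38.
s = Ps − Pb = 80 − 38 = 42.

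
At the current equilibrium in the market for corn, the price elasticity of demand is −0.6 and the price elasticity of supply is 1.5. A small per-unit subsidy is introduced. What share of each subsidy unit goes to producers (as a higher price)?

Producer share = 2/7

For a small subsidy around the equilibrium, the benefit split depends on the relative slopes, which at a point are proportional to the elasticities.
Buyer share = εs/(εs + |εd|) = 1.5/(1.5 + 0.6) = 5/7; seller share = |εd|/(εs + |εd|) = 2/7.
So producers capture 2/7 of the subsidy.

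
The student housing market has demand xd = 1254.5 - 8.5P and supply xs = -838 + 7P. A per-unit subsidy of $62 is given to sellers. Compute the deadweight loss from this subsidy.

Pre-subsidy: 1254.5 - 8.5P = -838 + 7P gives P* = 135, x* = 107.
With the subsidy, sellers receive Ps = Pb + 62 for each unit, where Pb is the price buyers pay.
Supply in terms of Pb becomes xs = -838 + 7(Pb + 62) = -404 + 7Pb. Setting this equal to demand: 1254.5 - 8.5Pb = -404 + 7Pb, so Pb = 107.
Sellers receive Ps = 107 + 62 = 169; x' = 1254.5 − 8.5·107 = 345.
The subsidy expands output by 345 − 107 = 238 past the efficient level; on those units the gap between marginal cost and willingness to pay runs from 0 up to 62.
DWL = ½ × 62 × 238 = 7378.

Deadweight loss = $7378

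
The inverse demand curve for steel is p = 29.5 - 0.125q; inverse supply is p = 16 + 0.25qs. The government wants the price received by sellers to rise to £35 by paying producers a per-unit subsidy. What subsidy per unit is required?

At a seller price of 35, quantity supplied is -64 + 4·35 = 76.
Buyers absorb 76 only when they pay pb = 29.5 − 0.125·76 = 20.
s = ps − pb = 35 − 20 = 15.

Required subsidy s = £15 per unit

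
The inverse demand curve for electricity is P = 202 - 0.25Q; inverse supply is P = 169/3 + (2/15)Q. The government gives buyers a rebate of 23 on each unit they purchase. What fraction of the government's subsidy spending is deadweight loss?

DWL / government spending = 3/44

Pre-subsidy: 202 - 0.25Q = 169/3 + (2/15)Q gives Q* = 380 and P* = 107.
With the rebate, buyers effectively pay Pb = Ps − 23, where Ps is the price sellers receive.
On the curves, Pb = 202 - 0.25Q and Ps = 169/3 + (2/15)Q; the wedge Ps − Pb = 23 gives 169/3 + (2/15)Q − (202 - 0.25Q) = 23, so Q' = 440.
Then Pb = 202 − 0.25·440 = 92 and Ps = 169/3 + (2/15)·440 = 115.
ΔCS = ½(380 + 440)(107 − 92) = 6150; ΔPS = ½(380 + 440)(115 − 107) = 3280.
Government spending = 23 × 440 = 10120.
DWL = ½ × 23 × (440 − 380) = 690; fraction = 690 / 10120 = 3/44.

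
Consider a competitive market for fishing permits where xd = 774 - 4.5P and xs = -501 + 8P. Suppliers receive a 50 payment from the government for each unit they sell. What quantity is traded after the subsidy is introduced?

x' = 459

Pre-subsidy: 774 - 4.5P = -501 + 8P gives P* = 102, x* = 315.
With the subsidy, sellers receive Ps = Pb + 50 for each unit, where Pb is the price buyers pay.
Supply in terms of Pb becomes xs = -501 + 8(Pb + 50) = -101 + 8Pb. Setting this equal to demand: 774 - 4.5Pb = -101 + 8Pb, so Pb = 70.
Sellers receive Ps = 70 + 50 = 120; x' = 774 − 4.5·70 = 459.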